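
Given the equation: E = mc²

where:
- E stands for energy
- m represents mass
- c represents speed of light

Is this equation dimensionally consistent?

Yes

E (energy) has dimensions [L^2 M T^-2].
m (mass) has dimensions [M].
c (speed of light) has dimensions [L T^-1].

Left side: [L^2 M T^-2]
Right side: [L^2 M T^-2]

Both sides have the same dimensions, so the equation is dimensionally consistent.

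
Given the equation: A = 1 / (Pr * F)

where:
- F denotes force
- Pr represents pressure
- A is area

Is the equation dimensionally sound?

No

F (force) has dimensions [L M T^-2].
Pr (pressure) has dimensions [L^-1 M T^-2].
A (area) has dimensions [L^2].

Left side: [L^2]
Right side: [M^-2 T^4]

The two sides have different dimensions, so the equation is NOT dimensionally consistent.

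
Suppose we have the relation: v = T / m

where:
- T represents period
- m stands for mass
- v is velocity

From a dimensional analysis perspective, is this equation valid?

No

T (period) has dimensions [T].
m (mass) has dimensions [M].
v (velocity) has dimensions [L T^-1].

Left side: [L T^-1]
Right side: [M^-1 T]

The two sides have different dimensions, so the equation is NOT dimensionally consistent.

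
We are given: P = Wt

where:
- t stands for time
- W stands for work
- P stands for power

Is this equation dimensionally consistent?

No

t (time) has dimensions [T].
W (work) has dimensions [L^2 M T^-2].
P (power) has dimensions [L^2 M T^-3].

Left side: [L^2 M T^-3]
Right side: [L^2 M T^-1]

The two sides have different dimensions, so the equation is NOT dimensionally consistent.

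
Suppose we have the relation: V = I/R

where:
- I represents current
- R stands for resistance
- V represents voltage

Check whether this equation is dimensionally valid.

No

I (current) has dimensions [I].
R (resistance) has dimensions [I^-2 L^2 M T^-3].
V (voltage) has dimensions [I^-1 L^2 M T^-3].

Left side: [I^-1 L^2 M T^-3]
Right side: [I^3 L^-2 M^-1 T^3]

The two sides have different dimensions, so the equation is NOT dimensionally consistent.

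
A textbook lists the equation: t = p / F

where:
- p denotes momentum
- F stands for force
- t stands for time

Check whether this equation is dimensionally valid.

Yes

p (momentum) has dimensions [L M T^-1].
F (force) has dimensions [L M T^-2].
t (time) has dimensions [T].

Left side: [T]
Right side: [T]

Both sides have the same dimensions, so the equation is dimensionally consistent.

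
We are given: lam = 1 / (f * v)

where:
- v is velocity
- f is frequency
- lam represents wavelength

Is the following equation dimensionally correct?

No

v (velocity) has dimensions [L T^-1].
f (frequency) has dimensions [T^-1].
lam (wavelength) has dimensions [L].

Left side: [L]
Right side: [L^-1 T^2]

The two sides have different dimensions, so the equation is NOT dimensionally consistent.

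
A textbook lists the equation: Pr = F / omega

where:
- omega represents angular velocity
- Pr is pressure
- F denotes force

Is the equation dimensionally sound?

No

omega (angular velocity) has dimensions [T^-1].
Pr (pressure) has dimensions [L^-1 M T^-2].
F (force) has dimensions [L M T^-2].

Left side: [L^-1 M T^-2]
Right side: [L M T^-1]

The two sides have different dimensions, so the equation is NOT dimensionally consistent.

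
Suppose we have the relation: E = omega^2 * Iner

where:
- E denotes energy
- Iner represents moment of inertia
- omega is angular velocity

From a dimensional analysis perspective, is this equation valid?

Yes

E (energy) has dimensions [L^2 M T^-2].
Iner (moment of inertia) has dimensions [L^2 M].
omega (angular velocity) has dimensions [T^-1].

Left side: [L^2 M T^-2]
Right side: [L^2 M T^-2]

Both sides have the same dimensions, so the equation is dimensionally consistent.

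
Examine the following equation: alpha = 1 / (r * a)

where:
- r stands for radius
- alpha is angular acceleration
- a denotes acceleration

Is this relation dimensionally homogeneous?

No

r (radius) has dimensions [L].
alpha (angular acceleration) has dimensions [T^-2].
a (acceleration) has dimensions [L T^-2].

Left side: [T^-2]
Right side: [L^-2 T^2]

The two sides have different dimensions, so the equation is NOT dimensionally consistent.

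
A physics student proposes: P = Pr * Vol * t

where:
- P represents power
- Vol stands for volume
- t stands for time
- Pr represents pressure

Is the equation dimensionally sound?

No

P (power) has dimensions [L^2 M T^-3].
Vol (volume) has dimensions [L^3].
t (time) has dimensions [T].
Pr (pressure) has dimensions [L^-1 M T^-2].

Left side: [L^2 M T^-3]
Right side: [L^2 M T^-1]

The two sides have different dimensions, so the equation is NOT dimensionally consistent.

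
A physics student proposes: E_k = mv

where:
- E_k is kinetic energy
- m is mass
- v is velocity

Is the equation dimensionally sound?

No

E_k (kinetic energy) has dimensions [L^2 M T^-2].
m (mass) has dimensions [M].
v (velocity) has dimensions [L T^-1].

Left side: [L^2 M T^-2]
Right side: [L M T^-1]

The two sides have different dimensions, so the equation is NOT dimensionally consistent.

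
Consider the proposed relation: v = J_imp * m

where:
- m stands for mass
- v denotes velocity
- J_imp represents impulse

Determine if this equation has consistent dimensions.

No

m (mass) has dimensions [M].
v (velocity) has dimensions [L T^-1].
J_imp (impulse) has dimensions [L M T^-1].

Left side: [L T^-1]
Right side: [L M^2 T^-1]

The two sides have different dimensions, so the equation is NOT dimensionally consistent.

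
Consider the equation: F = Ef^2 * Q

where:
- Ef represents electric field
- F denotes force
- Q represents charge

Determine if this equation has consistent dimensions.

No

Ef (electric field) has dimensions [I^-1 L M T^-3].
F (force) has dimensions [L M T^-2].
Q (charge) has dimensions [I T].

Left side: [L M T^-2]
Right side: [I^-1 L^2 M^2 T^-5]

The two sides have different dimensions, so the equation is NOT dimensionally consistent.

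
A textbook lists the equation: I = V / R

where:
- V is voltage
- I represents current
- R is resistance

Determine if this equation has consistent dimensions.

Yes

V (voltage) has dimensions [I^-1 L^2 M T^-3].
I (current) has dimensions [I].
R (resistance) has dimensions [I^-2 L^2 M T^-3].

Left side: [I]
Right side: [I]

Both sides have the same dimensions, so the equation is dimensionally consistent.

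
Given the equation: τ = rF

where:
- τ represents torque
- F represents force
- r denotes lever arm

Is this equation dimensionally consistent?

Yes

τ (torque) has dimensions [L^2 M T^-2].
F (force) has dimensions [L M T^-2].
r (lever arm) has dimensions [L].

Left side: [L^2 M T^-2]
Right side: [L^2 M T^-2]

Both sides have the same dimensions, so the equation is dimensionally consistent.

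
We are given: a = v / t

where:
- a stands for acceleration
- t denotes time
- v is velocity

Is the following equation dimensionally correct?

Yes

a (acceleration) has dimensions [L T^-2].
t (time) has dimensions [T].
v (velocity) has dimensions [L T^-1].

Left side: [L T^-2]
Right side: [L T^-2]

Both sides have the same dimensions, so the equation is dimensionally consistent.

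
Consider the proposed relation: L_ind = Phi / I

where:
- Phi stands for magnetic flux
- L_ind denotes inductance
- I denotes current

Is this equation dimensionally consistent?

Yes

Phi (magnetic flux) has dimensions [I^-1 L^2 M T^-2].
L_ind (inductance) has dimensions [I^-2 L^2 M T^-2].
I (current) has dimensions [I].

Left side: [I^-2 L^2 M T^-2]
Right side: [I^-2 L^2 M T^-2]

Both sides have the same dimensions, so the equation is dimensionally consistent.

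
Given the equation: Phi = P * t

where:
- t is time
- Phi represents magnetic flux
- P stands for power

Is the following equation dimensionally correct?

No

t (time) has dimensions [T].
Phi (magnetic flux) has dimensions [I^-1 L^2 M T^-2].
P (power) has dimensions [L^2 M T^-3].

Left side: [I^-1 L^2 M T^-2]
Right side: [L^2 M T^-2]

The two sides have different dimensions, so the equation is NOT dimensionally consistent.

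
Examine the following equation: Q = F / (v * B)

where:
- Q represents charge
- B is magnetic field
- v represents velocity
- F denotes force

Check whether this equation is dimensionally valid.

Yes

Q (charge) has dimensions [I T].
B (magnetic field) has dimensions [I^-1 M T^-2].
v (velocity) has dimensions [L T^-1].
F (force) has dimensions [L M T^-2].

Left side: [I T]
Right side: [I T]

Both sides have the same dimensions, so the equation is dimensionally consistent.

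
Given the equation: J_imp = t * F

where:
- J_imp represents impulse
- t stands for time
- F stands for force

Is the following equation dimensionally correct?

Yes

J_imp (impulse) has dimensions [L M T^-1].
t (time) has dimensions [T].
F (force) has dimensions [L M T^-2].

Left side: [L M T^-1]
Right side: [L M T^-1]

Both sides have the same dimensions, so the equation is dimensionally consistent.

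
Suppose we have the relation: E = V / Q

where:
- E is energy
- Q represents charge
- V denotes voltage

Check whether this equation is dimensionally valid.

No

E (energy) has dimensions [L^2 M T^-2].
Q (charge) has dimensions [I T].
V (voltage) has dimensions [I^-1 L^2 M T^-3].

Left side: [L^2 M T^-2]
Right side: [I^-2 L^2 M T^-4]

The two sides have different dimensions, so the equation is NOT dimensionally consistent.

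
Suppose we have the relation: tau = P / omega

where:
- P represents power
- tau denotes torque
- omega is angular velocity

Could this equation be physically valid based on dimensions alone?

Yes

P (power) has dimensions [L^2 M T^-3].
tau (torque) has dimensions [L^2 M T^-2].
omega (angular velocity) has dimensions [T^-1].

Left side: [L^2 M T^-2]
Right side: [L^2 M T^-2]

Both sides have the same dimensions, so the equation is dimensionally consistent.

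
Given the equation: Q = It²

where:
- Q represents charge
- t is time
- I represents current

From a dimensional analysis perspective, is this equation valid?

No

Q (charge) has dimensions [I T].
t (time) has dimensions [T].
I (current) has dimensions [I].

Left side: [I T]
Right side: [I T^2]

The two sides have different dimensions, so the equation is NOT dimensionally consistent.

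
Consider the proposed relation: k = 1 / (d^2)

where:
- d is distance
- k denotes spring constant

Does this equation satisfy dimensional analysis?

No

d (distance) has dimensions [L].
k (spring constant) has dimensions [M T^-2].

Left side: [M T^-2]
Right side: [L^-2]

The two sides have different dimensions, so the equation is NOT dimensionally consistent.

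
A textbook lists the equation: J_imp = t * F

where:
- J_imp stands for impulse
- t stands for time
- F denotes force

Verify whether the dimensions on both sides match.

Yes

J_imp (impulse) has dimensions [L M T^-1].
t (time) has dimensions [T].
F (force) has dimensions [L M T^-2].

Left side: [L M T^-1]
Right side: [L M T^-1]

Both sides have the same dimensions, so the equation is dimensionally consistent.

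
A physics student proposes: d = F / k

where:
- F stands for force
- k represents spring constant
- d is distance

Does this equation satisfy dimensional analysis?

Yes

F (force) has dimensions [L M T^-2].
k (spring constant) has dimensions [M T^-2].
d (distance) has dimensions [L].

Left side: [L]
Right side: [L]

Both sides have the same dimensions, so the equation is dimensionally consistent.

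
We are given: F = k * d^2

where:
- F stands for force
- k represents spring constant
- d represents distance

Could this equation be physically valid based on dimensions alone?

No

F (force) has dimensions [L M T^-2].
k (spring constant) has dimensions [M T^-2].
d (distance) has dimensions [L].

Left side: [L M T^-2]
Right side: [L^2 M T^-2]

The two sides have different dimensions, so the equation is NOT dimensionally consistent.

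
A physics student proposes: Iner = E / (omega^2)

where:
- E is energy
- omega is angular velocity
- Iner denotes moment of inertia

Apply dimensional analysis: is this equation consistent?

Yes

E (energy) has dimensions [L^2 M T^-2].
omega (angular velocity) has dimensions [T^-1].
Iner (moment of inertia) has dimensions [L^2 M].

Left side: [L^2 M]
Right side: [L^2 M]

Both sides have the same dimensions, so the equation is dimensionally consistent.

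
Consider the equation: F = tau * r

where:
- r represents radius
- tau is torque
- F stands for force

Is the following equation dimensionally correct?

No

r (radius) has dimensions [L].
tau (torque) has dimensions [L^2 M T^-2].
F (force) has dimensions [L M T^-2].

Left side: [L M T^-2]
Right side: [L^3 M T^-2]

The two sides have different dimensions, so the equation is NOT dimensionally consistent.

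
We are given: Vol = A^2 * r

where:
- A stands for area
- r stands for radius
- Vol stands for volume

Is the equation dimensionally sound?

No

A (area) has dimensions [L^2].
r (radius) has dimensions [L].
Vol (volume) has dimensions [L^3].

Left side: [L^3]
Right side: [L^5]

The two sides have different dimensions, so the equation is NOT dimensionally consistent.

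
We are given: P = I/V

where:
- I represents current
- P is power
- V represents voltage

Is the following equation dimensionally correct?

No

I (current) has dimensions [I].
P (power) has dimensions [L^2 M T^-3].
V (voltage) has dimensions [I^-1 L^2 M T^-3].

Left side: [L^2 M T^-3]
Right side: [I^2 L^-2 M^-1 T^3]

The two sides have different dimensions, so the equation is NOT dimensionally consistent.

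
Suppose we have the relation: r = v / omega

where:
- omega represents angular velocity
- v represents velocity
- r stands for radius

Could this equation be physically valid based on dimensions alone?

Yes

omega (angular velocity) has dimensions [T^-1].
v (velocity) has dimensions [L T^-1].
r (radius) has dimensions [L].

Left side: [L]
Right side: [L]

Both sides have the same dimensions, so the equation is dimensionally consistent.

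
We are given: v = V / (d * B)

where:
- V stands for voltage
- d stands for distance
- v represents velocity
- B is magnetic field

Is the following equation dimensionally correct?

Yes

V (voltage) has dimensions [I^-1 L^2 M T^-3].
d (distance) has dimensions [L].
v (velocity) has dimensions [L T^-1].
B (magnetic field) has dimensions [I^-1 M T^-2].

Left side: [L T^-1]
Right side: [L T^-1]

Both sides have the same dimensions, so the equation is dimensionally consistent.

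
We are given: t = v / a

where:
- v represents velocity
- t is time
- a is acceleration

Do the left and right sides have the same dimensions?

Yes

v (velocity) has dimensions [L T^-1].
t (time) has dimensions [T].
a (acceleration) has dimensions [L T^-2].

Left side: [T]
Right side: [T]

Both sides have the same dimensions, so the equation is dimensionally consistent.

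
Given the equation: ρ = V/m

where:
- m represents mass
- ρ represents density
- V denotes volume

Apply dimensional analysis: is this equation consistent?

No

m (mass) has dimensions [M].
ρ (density) has dimensions [L^-3 M].
V (volume) has dimensions [L^3].

Left side: [L^-3 M]
Right side: [L^3 M^-1]

The two sides have different dimensions, so the equation is NOT dimensionally consistent.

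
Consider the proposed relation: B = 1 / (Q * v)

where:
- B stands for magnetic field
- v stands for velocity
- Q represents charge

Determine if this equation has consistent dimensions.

No

B (magnetic field) has dimensions [I^-1 M T^-2].
v (velocity) has dimensions [L T^-1].
Q (charge) has dimensions [I T].

Left side: [I^-1 M T^-2]
Right side: [I^-1 L^-1]

The two sides have different dimensions, so the equation is NOT dimensionally consistent.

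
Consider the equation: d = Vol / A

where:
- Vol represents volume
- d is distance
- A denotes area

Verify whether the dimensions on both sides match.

Yes

Vol (volume) has dimensions [L^3].
d (distance) has dimensions [L].
A (area) has dimensions [L^2].

Left side: [L]
Right side: [L]

Both sides have the same dimensions, so the equation is dimensionally consistent.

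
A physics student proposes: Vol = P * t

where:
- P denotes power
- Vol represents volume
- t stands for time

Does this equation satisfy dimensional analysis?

No

P (power) has dimensions [L^2 M T^-3].
Vol (volume) has dimensions [L^3].
t (time) has dimensions [T].

Left side: [L^3]
Right side: [L^2 M T^-2]

The two sides have different dimensions, so the equation is NOT dimensionally consistent.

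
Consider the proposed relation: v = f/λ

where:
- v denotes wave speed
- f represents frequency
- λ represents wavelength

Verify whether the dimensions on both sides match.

No

v (wave speed) has dimensions [L T^-1].
f (frequency) has dimensions [T^-1].
λ (wavelength) has dimensions [L].

Left side: [L T^-1]
Right side: [L^-1 T^-1]

The two sides have different dimensions, so the equation is NOT dimensionally consistent.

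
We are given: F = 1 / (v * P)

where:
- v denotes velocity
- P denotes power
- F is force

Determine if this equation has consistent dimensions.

No

v (velocity) has dimensions [L T^-1].
P (power) has dimensions [L^2 M T^-3].
F (force) has dimensions [L M T^-2].

Left side: [L M T^-2]
Right side: [L^-3 M^-1 T^4]

The two sides have different dimensions, so the equation is NOT dimensionally consistent.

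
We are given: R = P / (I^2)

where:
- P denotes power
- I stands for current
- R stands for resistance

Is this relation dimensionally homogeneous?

Yes

P (power) has dimensions [L^2 M T^-3].
I (current) has dimensions [I].
R (resistance) has dimensions [I^-2 L^2 M T^-3].

Left side: [I^-2 L^2 M T^-3]
Right side: [I^-2 L^2 M T^-3]

Both sides have the same dimensions, so the equation is dimensionally consistent.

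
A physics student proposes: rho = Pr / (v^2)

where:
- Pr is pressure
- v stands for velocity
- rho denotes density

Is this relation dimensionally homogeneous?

Yes

Pr (pressure) has dimensions [L^-1 M T^-2].
v (velocity) has dimensions [L T^-1].
rho (density) has dimensions [L^-3 M].

Left side: [L^-3 M]
Right side: [L^-3 M]

Both sides have the same dimensions, so the equation is dimensionally consistent.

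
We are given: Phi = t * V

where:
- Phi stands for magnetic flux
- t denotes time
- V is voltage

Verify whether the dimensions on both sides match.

Yes

Phi (magnetic flux) has dimensions [I^-1 L^2 M T^-2].
t (time) has dimensions [T].
V (voltage) has dimensions [I^-1 L^2 M T^-3].

Left side: [I^-1 L^2 M T^-2]
Right side: [I^-1 L^2 M T^-2]

Both sides have the same dimensions, so the equation is dimensionally consistent.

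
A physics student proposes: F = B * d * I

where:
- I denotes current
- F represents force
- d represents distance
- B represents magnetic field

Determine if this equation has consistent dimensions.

Yes

I (current) has dimensions [I].
F (force) has dimensions [L M T^-2].
d (distance) has dimensions [L].
B (magnetic field) has dimensions [I^-1 M T^-2].

Left side: [L M T^-2]
Right side: [L M T^-2]

Both sides have the same dimensions, so the equation is dimensionally consistent.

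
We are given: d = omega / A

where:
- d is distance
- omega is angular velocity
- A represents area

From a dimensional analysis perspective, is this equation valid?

No

d (distance) has dimensions [L].
omega (angular velocity) has dimensions [T^-1].
A (area) has dimensions [L^2].

Left side: [L]
Right side: [L^-2 T^-1]

The two sides have different dimensions, so the equation is NOT dimensionally consistent.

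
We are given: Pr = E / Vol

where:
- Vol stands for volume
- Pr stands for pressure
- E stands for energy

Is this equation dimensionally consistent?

Yes

Vol (volume) has dimensions [L^3].
Pr (pressure) has dimensions [L^-1 M T^-2].
E (energy) has dimensions [L^2 M T^-2].

Left side: [L^-1 M T^-2]
Right side: [L^-1 M T^-2]

Both sides have the same dimensions, so the equation is dimensionally consistent.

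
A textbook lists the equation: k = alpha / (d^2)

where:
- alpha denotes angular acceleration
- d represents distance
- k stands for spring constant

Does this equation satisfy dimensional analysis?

No

alpha (angular acceleration) has dimensions [T^-2].
d (distance) has dimensions [L].
k (spring constant) has dimensions [M T^-2].

Left side: [M T^-2]
Right side: [L^-2 T^-2]

The two sides have different dimensions, so the equation is NOT dimensionally consistent.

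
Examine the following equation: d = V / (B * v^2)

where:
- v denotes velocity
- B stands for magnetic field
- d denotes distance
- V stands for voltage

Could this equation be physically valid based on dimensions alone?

No

v (velocity) has dimensions [L T^-1].
B (magnetic field) has dimensions [I^-1 M T^-2].
d (distance) has dimensions [L].
V (voltage) has dimensions [I^-1 L^2 M T^-3].

Left side: [L]
Right side: [T]

The two sides have different dimensions, so the equation is NOT dimensionally consistent.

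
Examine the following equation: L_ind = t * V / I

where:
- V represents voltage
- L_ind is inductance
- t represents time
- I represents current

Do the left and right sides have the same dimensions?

Yes

V (voltage) has dimensions [I^-1 L^2 M T^-3].
L_ind (inductance) has dimensions [I^-2 L^2 M T^-2].
t (time) has dimensions [T].
I (current) has dimensions [I].

Left side: [I^-2 L^2 M T^-2]
Right side: [I^-2 L^2 M T^-2]

Both sides have the same dimensions, so the equation is dimensionally consistent.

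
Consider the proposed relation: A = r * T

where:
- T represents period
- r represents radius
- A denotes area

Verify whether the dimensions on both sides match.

No

T (period) has dimensions [T].
r (radius) has dimensions [L].
A (area) has dimensions [L^2].

Left side: [L^2]
Right side: [L T]

The two sides have different dimensions, so the equation is NOT dimensionally consistent.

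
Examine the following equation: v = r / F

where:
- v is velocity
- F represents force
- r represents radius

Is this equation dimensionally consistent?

No

v (velocity) has dimensions [L T^-1].
F (force) has dimensions [L M T^-2].
r (radius) has dimensions [L].

Left side: [L T^-1]
Right side: [M^-1 T^2]

The two sides have different dimensions, so the equation is NOT dimensionally consistent.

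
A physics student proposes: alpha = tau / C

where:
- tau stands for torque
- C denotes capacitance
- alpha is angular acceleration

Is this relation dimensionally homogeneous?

No

tau (torque) has dimensions [L^2 M T^-2].
C (capacitance) has dimensions [I^2 L^-2 M^-1 T^4].
alpha (angular acceleration) has dimensions [T^-2].

Left side: [T^-2]
Right side: [I^-2 L^4 M^2 T^-6]

The two sides have different dimensions, so the equation is NOT dimensionally consistent.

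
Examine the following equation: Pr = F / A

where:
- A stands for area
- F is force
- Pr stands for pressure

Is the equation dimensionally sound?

Yes

A (area) has dimensions [L^2].
F (force) has dimensions [L M T^-2].
Pr (pressure) has dimensions [L^-1 M T^-2].

Left side: [L^-1 M T^-2]
Right side: [L^-1 M T^-2]

Both sides have the same dimensions, so the equation is dimensionally consistent.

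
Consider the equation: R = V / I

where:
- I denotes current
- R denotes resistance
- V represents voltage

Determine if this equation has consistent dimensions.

Yes

I (current) has dimensions [I].
R (resistance) has dimensions [I^-2 L^2 M T^-3].
V (voltage) has dimensions [I^-1 L^2 M T^-3].

Left side: [I^-2 L^2 M T^-3]
Right side: [I^-2 L^2 M T^-3]

Both sides have the same dimensions, so the equation is dimensionally consistent.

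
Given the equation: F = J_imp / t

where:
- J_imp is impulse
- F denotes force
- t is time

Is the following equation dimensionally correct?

Yes

J_imp (impulse) has dimensions [L M T^-1].
F (force) has dimensions [L M T^-2].
t (time) has dimensions [T].

Left side: [L M T^-2]
Right side: [L M T^-2]

Both sides have the same dimensions, so the equation is dimensionally consistent.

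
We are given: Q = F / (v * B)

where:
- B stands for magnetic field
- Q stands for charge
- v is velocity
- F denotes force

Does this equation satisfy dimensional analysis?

Yes

B (magnetic field) has dimensions [I^-1 M T^-2].
Q (charge) has dimensions [I T].
v (velocity) has dimensions [L T^-1].
F (force) has dimensions [L M T^-2].

Left side: [I T]
Right side: [I T]

Both sides have the same dimensions, so the equation is dimensionally consistent.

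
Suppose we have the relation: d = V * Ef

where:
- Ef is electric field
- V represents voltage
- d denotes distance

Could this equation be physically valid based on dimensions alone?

No

Ef (electric field) has dimensions [I^-1 L M T^-3].
V (voltage) has dimensions [I^-1 L^2 M T^-3].
d (distance) has dimensions [L].

Left side: [L]
Right side: [I^-2 L^3 M^2 T^-6]

The two sides have different dimensions, so the equation is NOT dimensionally consistent.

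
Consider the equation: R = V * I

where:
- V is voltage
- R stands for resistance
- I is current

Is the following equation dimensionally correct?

No

V (voltage) has dimensions [I^-1 L^2 M T^-3].
R (resistance) has dimensions [I^-2 L^2 M T^-3].
I (current) has dimensions [I].

Left side: [I^-2 L^2 M T^-3]
Right side: [L^2 M T^-3]

The two sides have different dimensions, so the equation is NOT dimensionally consistent.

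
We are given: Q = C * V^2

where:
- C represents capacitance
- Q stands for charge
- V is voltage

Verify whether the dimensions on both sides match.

No

C (capacitance) has dimensions [I^2 L^-2 M^-1 T^4].
Q (charge) has dimensions [I T].
V (voltage) has dimensions [I^-1 L^2 M T^-3].

Left side: [I T]
Right side: [L^2 M T^-2]

The two sides have different dimensions, so the equation is NOT dimensionally consistent.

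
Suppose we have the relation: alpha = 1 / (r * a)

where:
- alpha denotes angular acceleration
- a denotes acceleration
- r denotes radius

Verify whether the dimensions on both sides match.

No

alpha (angular acceleration) has dimensions [T^-2].
a (acceleration) has dimensions [L T^-2].
r (radius) has dimensions [L].

Left side: [T^-2]
Right side: [L^-2 T^2]

The two sides have different dimensions, so the equation is NOT dimensionally consistent.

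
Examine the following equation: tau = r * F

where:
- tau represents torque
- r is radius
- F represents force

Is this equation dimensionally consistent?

Yes

tau (torque) has dimensions [L^2 M T^-2].
r (radius) has dimensions [L].
F (force) has dimensions [L M T^-2].

Left side: [L^2 M T^-2]
Right side: [L^2 M T^-2]

Both sides have the same dimensions, so the equation is dimensionally consistent.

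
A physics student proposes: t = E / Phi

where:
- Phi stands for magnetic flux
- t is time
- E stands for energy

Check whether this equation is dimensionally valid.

No

Phi (magnetic flux) has dimensions [I^-1 L^2 M T^-2].
t (time) has dimensions [T].
E (energy) has dimensions [L^2 M T^-2].

Left side: [T]
Right side: [I]

The two sides have different dimensions, so the equation is NOT dimensionally consistent.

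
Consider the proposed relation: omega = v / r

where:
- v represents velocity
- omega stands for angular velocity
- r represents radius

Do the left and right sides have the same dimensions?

Yes

v (velocity) has dimensions [L T^-1].
omega (angular velocity) has dimensions [T^-1].
r (radius) has dimensions [L].

Left side: [T^-1]
Right side: [T^-1]

Both sides have the same dimensions, so the equation is dimensionally consistent.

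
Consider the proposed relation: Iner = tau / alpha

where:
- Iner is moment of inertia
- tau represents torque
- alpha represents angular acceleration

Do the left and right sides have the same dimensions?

Yes

Iner (moment of inertia) has dimensions [L^2 M].
tau (torque) has dimensions [L^2 M T^-2].
alpha (angular acceleration) has dimensions [T^-2].

Left side: [L^2 M]
Right side: [L^2 M]

Both sides have the same dimensions, so the equation is dimensionally consistent.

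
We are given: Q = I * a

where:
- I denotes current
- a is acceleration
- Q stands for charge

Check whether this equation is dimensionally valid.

No

I (current) has dimensions [I].
a (acceleration) has dimensions [L T^-2].
Q (charge) has dimensions [I T].

Left side: [I T]
Right side: [I L T^-2]

The two sides have different dimensions, so the equation is NOT dimensionally consistent.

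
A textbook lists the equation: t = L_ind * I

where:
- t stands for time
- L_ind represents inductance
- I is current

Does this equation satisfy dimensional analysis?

No

t (time) has dimensions [T].
L_ind (inductance) has dimensions [I^-2 L^2 M T^-2].
I (current) has dimensions [I].

Left side: [T]
Right side: [I^-1 L^2 M T^-2]

The two sides have different dimensions, so the equation is NOT dimensionally consistent.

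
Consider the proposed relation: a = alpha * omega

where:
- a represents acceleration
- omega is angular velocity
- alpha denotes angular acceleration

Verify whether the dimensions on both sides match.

No

a (acceleration) has dimensions [L T^-2].
omega (angular velocity) has dimensions [T^-1].
alpha (angular acceleration) has dimensions [T^-2].

Left side: [L T^-2]
Right side: [T^-3]

The two sides have different dimensions, so the equation is NOT dimensionally consistent.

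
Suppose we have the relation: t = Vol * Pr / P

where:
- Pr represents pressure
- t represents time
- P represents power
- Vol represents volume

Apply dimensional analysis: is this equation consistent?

Yes

Pr (pressure) has dimensions [L^-1 M T^-2].
t (time) has dimensions [T].
P (power) has dimensions [L^2 M T^-3].
Vol (volume) has dimensions [L^3].

Left side: [T]
Right side: [T]

Both sides have the same dimensions, so the equation is dimensionally consistent.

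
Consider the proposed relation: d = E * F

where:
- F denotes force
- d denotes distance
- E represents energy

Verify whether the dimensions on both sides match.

No

F (force) has dimensions [L M T^-2].
d (distance) has dimensions [L].
E (energy) has dimensions [L^2 M T^-2].

Left side: [L]
Right side: [L^3 M^2 T^-4]

The two sides have different dimensions, so the equation is NOT dimensionally consistent.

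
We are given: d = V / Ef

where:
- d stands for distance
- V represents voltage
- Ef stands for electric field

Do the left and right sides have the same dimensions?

Yes

d (distance) has dimensions [L].
V (voltage) has dimensions [I^-1 L^2 M T^-3].
Ef (electric field) has dimensions [I^-1 L M T^-3].

Left side: [L]
Right side: [L]

Both sides have the same dimensions, so the equation is dimensionally consistent.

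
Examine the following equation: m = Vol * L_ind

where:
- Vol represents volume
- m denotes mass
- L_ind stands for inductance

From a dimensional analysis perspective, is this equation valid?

No

Vol (volume) has dimensions [L^3].
m (mass) has dimensions [M].
L_ind (inductance) has dimensions [I^-2 L^2 M T^-2].

Left side: [M]
Right side: [I^-2 L^5 M T^-2]

The two sides have different dimensions, so the equation is NOT dimensionally consistent.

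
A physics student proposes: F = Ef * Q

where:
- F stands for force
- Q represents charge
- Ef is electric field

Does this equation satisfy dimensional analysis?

Yes

F (force) has dimensions [L M T^-2].
Q (charge) has dimensions [I T].
Ef (electric field) has dimensions [I^-1 L M T^-3].

Left side: [L M T^-2]
Right side: [L M T^-2]

Both sides have the same dimensions, so the equation is dimensionally consistent.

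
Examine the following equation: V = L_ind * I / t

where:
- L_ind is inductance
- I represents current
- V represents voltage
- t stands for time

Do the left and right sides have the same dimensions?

Yes

L_ind (inductance) has dimensions [I^-2 L^2 M T^-2].
I (current) has dimensions [I].
V (voltage) has dimensions [I^-1 L^2 M T^-3].
t (time) has dimensions [T].

Left side: [I^-1 L^2 M T^-3]
Right side: [I^-1 L^2 M T^-3]

Both sides have the same dimensions, so the equation is dimensionally consistent.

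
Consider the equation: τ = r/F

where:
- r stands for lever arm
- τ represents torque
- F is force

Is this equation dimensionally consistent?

No

r (lever arm) has dimensions [L].
τ (torque) has dimensions [L^2 M T^-2].
F (force) has dimensions [L M T^-2].

Left side: [L^2 M T^-2]
Right side: [M^-1 T^2]

The two sides have different dimensions, so the equation is NOT dimensionally consistent.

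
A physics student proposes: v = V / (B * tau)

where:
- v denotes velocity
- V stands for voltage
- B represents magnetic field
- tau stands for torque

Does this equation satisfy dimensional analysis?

No

v (velocity) has dimensions [L T^-1].
V (voltage) has dimensions [I^-1 L^2 M T^-3].
B (magnetic field) has dimensions [I^-1 M T^-2].
tau (torque) has dimensions [L^2 M T^-2].

Left side: [L T^-1]
Right side: [M^-1 T]

The two sides have different dimensions, so the equation is NOT dimensionally consistent.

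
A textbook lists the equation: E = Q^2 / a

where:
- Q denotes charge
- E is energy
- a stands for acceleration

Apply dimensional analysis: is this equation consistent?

No

Q (charge) has dimensions [I T].
E (energy) has dimensions [L^2 M T^-2].
a (acceleration) has dimensions [L T^-2].

Left side: [L^2 M T^-2]
Right side: [I^2 L^-1 T^4]

The two sides have different dimensions, so the equation is NOT dimensionally consistent.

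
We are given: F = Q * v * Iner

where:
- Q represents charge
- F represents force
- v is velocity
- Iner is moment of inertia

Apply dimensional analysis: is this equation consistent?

No

Q (charge) has dimensions [I T].
F (force) has dimensions [L M T^-2].
v (velocity) has dimensions [L T^-1].
Iner (moment of inertia) has dimensions [L^2 M].

Left side: [L M T^-2]
Right side: [I L^3 M]

The two sides have different dimensions, so the equation is NOT dimensionally consistent.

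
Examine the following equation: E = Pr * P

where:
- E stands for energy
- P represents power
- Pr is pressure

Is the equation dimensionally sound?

No

E (energy) has dimensions [L^2 M T^-2].
P (power) has dimensions [L^2 M T^-3].
Pr (pressure) has dimensions [L^-1 M T^-2].

Left side: [L^2 M T^-2]
Right side: [L M^2 T^-5]

The two sides have different dimensions, so the equation is NOT dimensionally consistent.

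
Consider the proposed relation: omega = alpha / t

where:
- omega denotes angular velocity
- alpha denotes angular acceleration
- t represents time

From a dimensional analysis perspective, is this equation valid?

No

omega (angular velocity) has dimensions [T^-1].
alpha (angular acceleration) has dimensions [T^-2].
t (time) has dimensions [T].

Left side: [T^-1]
Right side: [T^-3]

The two sides have different dimensions, so the equation is NOT dimensionally consistent.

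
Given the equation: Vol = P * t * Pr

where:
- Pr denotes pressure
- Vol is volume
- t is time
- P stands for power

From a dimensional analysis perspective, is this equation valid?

No

Pr (pressure) has dimensions [L^-1 M T^-2].
Vol (volume) has dimensions [L^3].
t (time) has dimensions [T].
P (power) has dimensions [L^2 M T^-3].

Left side: [L^3]
Right side: [L M^2 T^-4]

The two sides have different dimensions, so the equation is NOT dimensionally consistent.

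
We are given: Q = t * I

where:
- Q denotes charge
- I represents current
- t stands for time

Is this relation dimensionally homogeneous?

Yes

Q (charge) has dimensions [I T].
I (current) has dimensions [I].
t (time) has dimensions [T].

Left side: [I T]
Right side: [I T]

Both sides have the same dimensions, so the equation is dimensionally consistent.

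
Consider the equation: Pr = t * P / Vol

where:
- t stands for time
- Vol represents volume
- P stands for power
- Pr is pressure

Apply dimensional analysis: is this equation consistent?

Yes

t (time) has dimensions [T].
Vol (volume) has dimensions [L^3].
P (power) has dimensions [L^2 M T^-3].
Pr (pressure) has dimensions [L^-1 M T^-2].

Left side: [L^-1 M T^-2]
Right side: [L^-1 M T^-2]

Both sides have the same dimensions, so the equation is dimensionally consistent.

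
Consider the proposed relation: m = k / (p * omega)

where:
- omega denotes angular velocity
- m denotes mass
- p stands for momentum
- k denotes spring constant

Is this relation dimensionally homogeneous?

No

omega (angular velocity) has dimensions [T^-1].
m (mass) has dimensions [M].
p (momentum) has dimensions [L M T^-1].
k (spring constant) has dimensions [M T^-2].

Left side: [M]
Right side: [L^-1]

The two sides have different dimensions, so the equation is NOT dimensionally consistent.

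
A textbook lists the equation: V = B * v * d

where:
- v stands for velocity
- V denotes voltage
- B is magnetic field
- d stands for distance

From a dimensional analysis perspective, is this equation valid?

Yes

v (velocity) has dimensions [L T^-1].
V (voltage) has dimensions [I^-1 L^2 M T^-3].
B (magnetic field) has dimensions [I^-1 M T^-2].
d (distance) has dimensions [L].

Left side: [I^-1 L^2 M T^-3]
Right side: [I^-1 L^2 M T^-3]

Both sides have the same dimensions, so the equation is dimensionally consistent.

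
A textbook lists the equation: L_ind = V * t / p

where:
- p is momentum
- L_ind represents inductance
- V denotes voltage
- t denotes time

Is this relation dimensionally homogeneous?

No

p (momentum) has dimensions [L M T^-1].
L_ind (inductance) has dimensions [I^-2 L^2 M T^-2].
V (voltage) has dimensions [I^-1 L^2 M T^-3].
t (time) has dimensions [T].

Left side: [I^-2 L^2 M T^-2]
Right side: [I^-1 L T^-1]

The two sides have different dimensions, so the equation is NOT dimensionally consistent.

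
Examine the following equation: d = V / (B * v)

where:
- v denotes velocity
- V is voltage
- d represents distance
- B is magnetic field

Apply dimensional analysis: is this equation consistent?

Yes

v (velocity) has dimensions [L T^-1].
V (voltage) has dimensions [I^-1 L^2 M T^-3].
d (distance) has dimensions [L].
B (magnetic field) has dimensions [I^-1 M T^-2].

Left side: [L]
Right side: [L]

Both sides have the same dimensions, so the equation is dimensionally consistent.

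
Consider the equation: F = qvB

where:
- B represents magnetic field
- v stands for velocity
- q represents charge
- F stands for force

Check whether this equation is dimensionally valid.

Yes

B (magnetic field) has dimensions [I^-1 M T^-2].
v (velocity) has dimensions [L T^-1].
q (charge) has dimensions [I T].
F (force) has dimensions [L M T^-2].

Left side: [L M T^-2]
Right side: [L M T^-2]

Both sides have the same dimensions, so the equation is dimensionally consistent.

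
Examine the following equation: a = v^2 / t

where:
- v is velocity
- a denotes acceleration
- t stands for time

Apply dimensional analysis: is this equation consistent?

No

v (velocity) has dimensions [L T^-1].
a (acceleration) has dimensions [L T^-2].
t (time) has dimensions [T].

Left side: [L T^-2]
Right side: [L^2 T^-3]

The two sides have different dimensions, so the equation is NOT dimensionally consistent.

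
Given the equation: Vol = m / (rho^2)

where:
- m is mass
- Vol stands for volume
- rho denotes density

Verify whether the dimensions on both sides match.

No

m (mass) has dimensions [M].
Vol (volume) has dimensions [L^3].
rho (density) has dimensions [L^-3 M].

Left side: [L^3]
Right side: [L^6 M^-1]

The two sides have different dimensions, so the equation is NOT dimensionally consistent.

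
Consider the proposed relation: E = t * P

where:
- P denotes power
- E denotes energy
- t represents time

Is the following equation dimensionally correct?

Yes

P (power) has dimensions [L^2 M T^-3].
E (energy) has dimensions [L^2 M T^-2].
t (time) has dimensions [T].

Left side: [L^2 M T^-2]
Right side: [L^2 M T^-2]

Both sides have the same dimensions, so the equation is dimensionally consistent.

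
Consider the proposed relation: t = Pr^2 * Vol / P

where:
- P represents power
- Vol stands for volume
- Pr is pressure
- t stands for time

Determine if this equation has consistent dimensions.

No

P (power) has dimensions [L^2 M T^-3].
Vol (volume) has dimensions [L^3].
Pr (pressure) has dimensions [L^-1 M T^-2].
t (time) has dimensions [T].

Left side: [T]
Right side: [L^-1 M T^-1]

The two sides have different dimensions, so the equation is NOT dimensionally consistent.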